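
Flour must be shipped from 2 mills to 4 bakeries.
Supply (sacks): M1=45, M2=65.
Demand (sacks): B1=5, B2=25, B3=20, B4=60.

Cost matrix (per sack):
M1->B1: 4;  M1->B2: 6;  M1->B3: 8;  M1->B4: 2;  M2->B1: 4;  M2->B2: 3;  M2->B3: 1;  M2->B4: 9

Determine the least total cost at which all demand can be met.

Optimal allocation:
  M1–B4: 45 × 2 = 90
  M2–B1: 5 × 4 = 20
  M2–B2: 25 × 3 = 75
  M2–B3: 20 × 1 = 20
  M2–B4: 15 × 9 = 135
Total = 90 + 20 + 75 + 20 + 135 = 340.
(Supply check: M1 ships 45; M2 ships 65.)

340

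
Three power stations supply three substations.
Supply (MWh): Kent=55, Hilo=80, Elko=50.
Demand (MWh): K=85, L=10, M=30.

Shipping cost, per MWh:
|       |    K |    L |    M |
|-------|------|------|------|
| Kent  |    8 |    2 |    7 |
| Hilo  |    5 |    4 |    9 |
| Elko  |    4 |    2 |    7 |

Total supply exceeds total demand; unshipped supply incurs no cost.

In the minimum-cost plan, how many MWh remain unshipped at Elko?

Minimum-cost shipments:
  Kent–L: 10 × 2 = 20
  Kent–M: 30 × 7 = 210
  Hilo–K: 35 × 5 = 175
  Elko–K: 50 × 4 = 200
Total cost = 605.
Elko ships 50 of its 50, leaving 0.

0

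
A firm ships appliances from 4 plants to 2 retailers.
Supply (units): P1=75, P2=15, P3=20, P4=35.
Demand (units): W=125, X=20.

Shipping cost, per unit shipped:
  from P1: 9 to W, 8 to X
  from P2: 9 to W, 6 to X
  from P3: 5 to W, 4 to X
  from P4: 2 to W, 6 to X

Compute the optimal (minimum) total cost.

Optimal allocation:
  P1–W: 70 units
  P1–X: 5 units
  P2–X: 15 units
  P3–W: 20 units
  P4–W: 35 units
Total cost = 930.
(Supply check: P1 ships 75; P2 ships 15; P3 ships 20; P4 ships 35.)

930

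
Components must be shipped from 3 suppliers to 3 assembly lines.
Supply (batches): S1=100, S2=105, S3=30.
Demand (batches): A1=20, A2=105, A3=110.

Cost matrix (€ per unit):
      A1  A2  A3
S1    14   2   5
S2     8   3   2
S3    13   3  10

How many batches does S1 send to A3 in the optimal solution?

Solving gives:
  S1–A2: 75 batches
  S1–A3: 25 batches
  S2–A1: 20 batches
  S2–A3: 85 batches
  S3–A2: 30 batches
Total cost = €695.
So S1→A3 carries 25 batches.

25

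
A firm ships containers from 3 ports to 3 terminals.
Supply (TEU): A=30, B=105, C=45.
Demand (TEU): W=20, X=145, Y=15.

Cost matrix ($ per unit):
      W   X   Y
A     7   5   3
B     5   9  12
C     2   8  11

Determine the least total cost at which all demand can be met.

1305

Optimal allocation:
  A->X: 15 × $5 = $75
  A->Y: 15 × $3 = $45
  B->X: 105 × $9 = $945
  C->W: 20 × $2 = $40
  C->X: 25 × $8 = $200
Total = 75 + 45 + 945 + 40 + 200 = $1305.
(Supply check: A ships 30; B ships 105; C ships 45.)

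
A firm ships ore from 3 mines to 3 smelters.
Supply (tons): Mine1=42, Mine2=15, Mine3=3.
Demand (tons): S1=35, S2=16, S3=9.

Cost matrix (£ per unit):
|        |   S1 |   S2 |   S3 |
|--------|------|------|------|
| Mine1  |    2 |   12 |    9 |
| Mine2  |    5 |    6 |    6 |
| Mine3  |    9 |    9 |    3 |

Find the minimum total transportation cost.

235

An optimal shipping plan:
  Mine1 to S1: 35 × £2 = £70
  Mine1 to S2: 1 × £12 = £12
  Mine1 to S3: 6 × £9 = £54
  Mine2 to S2: 15 × £6 = £90
  Mine3 to S3: 3 × £3 = £9
Total = 70 + 12 + 54 + 90 + 9 = £235.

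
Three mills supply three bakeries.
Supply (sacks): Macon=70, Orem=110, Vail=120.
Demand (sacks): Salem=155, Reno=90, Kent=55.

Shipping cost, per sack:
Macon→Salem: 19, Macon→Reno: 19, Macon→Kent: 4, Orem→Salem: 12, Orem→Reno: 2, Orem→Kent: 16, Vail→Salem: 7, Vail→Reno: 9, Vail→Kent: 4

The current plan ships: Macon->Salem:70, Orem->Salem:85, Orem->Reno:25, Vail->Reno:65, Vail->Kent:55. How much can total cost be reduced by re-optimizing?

1440

Current plan cost = 70·19 + 85·12 + 25·2 + 65·9 + 55·4 = 3205.
Optimal plan:
  Macon to Salem: 15 × 19 = 285
  Macon to Kent: 55 × 4 = 220
  Orem to Salem: 20 × 12 = 240
  Orem to Reno: 90 × 2 = 180
  Vail to Salem: 120 × 7 = 840
Optimal cost = 1765.
Saving = 3205 − 1765 = 1440.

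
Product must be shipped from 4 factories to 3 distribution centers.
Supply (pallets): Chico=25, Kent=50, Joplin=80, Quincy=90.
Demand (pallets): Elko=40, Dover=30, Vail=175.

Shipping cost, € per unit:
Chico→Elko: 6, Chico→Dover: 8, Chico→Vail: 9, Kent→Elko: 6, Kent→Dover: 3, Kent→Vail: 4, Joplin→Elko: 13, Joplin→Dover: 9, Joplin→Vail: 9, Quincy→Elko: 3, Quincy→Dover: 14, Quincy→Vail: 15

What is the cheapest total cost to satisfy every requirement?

1985

An optimal shipping plan:
  Chico→Dover: 25 × €8 = €200
  Kent→Vail: 50 × €4 = €200
  Joplin→Vail: 80 × €9 = €720
  Quincy→Elko: 40 × €3 = €120
  Quincy→Dover: 5 × €14 = €70
  Quincy→Vail: 45 × €15 = €675
Total = 200 + 200 + 720 + 120 + 70 + 675 = €1985.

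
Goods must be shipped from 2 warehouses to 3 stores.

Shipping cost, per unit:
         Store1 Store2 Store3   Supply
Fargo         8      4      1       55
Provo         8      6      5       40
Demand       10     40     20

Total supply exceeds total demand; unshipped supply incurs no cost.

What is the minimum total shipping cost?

An optimal shipping plan:
  Fargo to Store2: 35 × 4 = 140
  Fargo to Store3: 20 × 1 = 20
  Provo to Store1: 10 × 8 = 80
  Provo to Store2: 5 × 6 = 30
Total = 140 + 20 + 80 + 30 = 270.

270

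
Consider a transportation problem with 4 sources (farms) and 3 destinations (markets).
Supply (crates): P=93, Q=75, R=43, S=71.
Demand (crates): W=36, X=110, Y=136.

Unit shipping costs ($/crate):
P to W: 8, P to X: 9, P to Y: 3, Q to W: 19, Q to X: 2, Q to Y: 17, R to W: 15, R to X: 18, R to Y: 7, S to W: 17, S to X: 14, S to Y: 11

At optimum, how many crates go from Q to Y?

Optimal shipments:
  P->W: 36 crates
  P->Y: 57 crates
  Q->X: 75 crates
  R->Y: 43 crates
  S->X: 35 crates
  S->Y: 36 crates
Total cost = $1796.
The route Q→Y is not used.

0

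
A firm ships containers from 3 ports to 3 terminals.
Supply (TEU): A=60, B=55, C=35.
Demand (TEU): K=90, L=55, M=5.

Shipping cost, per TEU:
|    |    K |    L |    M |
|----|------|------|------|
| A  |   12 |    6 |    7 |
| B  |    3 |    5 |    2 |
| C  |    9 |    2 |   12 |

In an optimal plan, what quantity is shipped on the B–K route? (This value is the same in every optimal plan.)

55

Solving gives:
  A→K: 35 TEU
  A→L: 20 TEU
  A→M: 5 TEU
  B→K: 55 TEU
  C→L: 35 TEU
Total cost = 810.
So B→K carries 55 TEU.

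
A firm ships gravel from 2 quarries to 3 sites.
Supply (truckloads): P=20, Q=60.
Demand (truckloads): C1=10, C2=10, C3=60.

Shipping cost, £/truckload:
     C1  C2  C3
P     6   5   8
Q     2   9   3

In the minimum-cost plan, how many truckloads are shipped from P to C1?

10

Optimal shipments:
  P→C1: 10 × £6 = £60
  P→C2: 10 × £5 = £50
  Q→C3: 60 × £3 = £180
Total cost = £290.
So P→C1 carries 10 truckloads.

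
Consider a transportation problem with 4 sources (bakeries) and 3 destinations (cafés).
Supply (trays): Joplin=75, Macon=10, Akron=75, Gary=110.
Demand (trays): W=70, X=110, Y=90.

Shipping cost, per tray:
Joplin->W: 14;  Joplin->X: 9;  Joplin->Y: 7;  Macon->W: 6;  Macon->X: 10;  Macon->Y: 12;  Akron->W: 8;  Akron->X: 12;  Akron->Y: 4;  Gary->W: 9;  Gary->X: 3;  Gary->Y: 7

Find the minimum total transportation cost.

One minimum-cost allocation:
  Joplin→Y: 75 × 7 = 525
  Macon→W: 10 × 6 = 60
  Akron→W: 60 × 8 = 480
  Akron→Y: 15 × 4 = 60
  Gary→X: 110 × 3 = 330
Total = 525 + 60 + 480 + 60 + 330 = 1455.

1455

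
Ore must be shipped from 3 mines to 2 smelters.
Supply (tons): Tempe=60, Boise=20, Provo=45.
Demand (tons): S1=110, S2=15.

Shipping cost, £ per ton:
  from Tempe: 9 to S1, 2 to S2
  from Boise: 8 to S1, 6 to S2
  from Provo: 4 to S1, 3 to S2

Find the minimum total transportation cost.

Optimal allocation:
  Tempe–S1: 45 × £9 = £405
  Tempe–S2: 15 × £2 = £30
  Boise–S1: 20 × £8 = £160
  Provo–S1: 45 × £4 = £180
Total = 405 + 30 + 160 + 180 = £775.

775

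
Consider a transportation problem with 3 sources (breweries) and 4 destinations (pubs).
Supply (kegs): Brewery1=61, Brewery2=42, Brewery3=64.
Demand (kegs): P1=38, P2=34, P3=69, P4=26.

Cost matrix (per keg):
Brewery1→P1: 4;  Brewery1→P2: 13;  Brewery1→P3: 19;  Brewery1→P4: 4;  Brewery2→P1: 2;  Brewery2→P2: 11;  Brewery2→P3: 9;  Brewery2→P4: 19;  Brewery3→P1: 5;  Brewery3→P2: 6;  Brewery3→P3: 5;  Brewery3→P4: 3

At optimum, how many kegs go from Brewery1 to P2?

Optimal shipments:
  Brewery1→P1: 35 kegs
  Brewery1→P4: 26 kegs
  Brewery2→P1: 3 kegs
  Brewery2→P3: 39 kegs
  Brewery3→P2: 34 kegs
  Brewery3→P3: 30 kegs
Total cost = 955.
The route Brewery1→P2 is not used.

0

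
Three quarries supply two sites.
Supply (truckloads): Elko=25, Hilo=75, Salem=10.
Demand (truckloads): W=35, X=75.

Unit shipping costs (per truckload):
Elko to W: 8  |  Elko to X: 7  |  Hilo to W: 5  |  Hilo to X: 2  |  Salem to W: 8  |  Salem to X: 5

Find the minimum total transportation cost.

430

One minimum-cost allocation:
  Elko->W: 25 truckloads
  Hilo->X: 75 truckloads
  Salem->W: 10 truckloads
Total cost = 430.
(Supply check: Elko ships 25; Hilo ships 75; Salem ships 10.)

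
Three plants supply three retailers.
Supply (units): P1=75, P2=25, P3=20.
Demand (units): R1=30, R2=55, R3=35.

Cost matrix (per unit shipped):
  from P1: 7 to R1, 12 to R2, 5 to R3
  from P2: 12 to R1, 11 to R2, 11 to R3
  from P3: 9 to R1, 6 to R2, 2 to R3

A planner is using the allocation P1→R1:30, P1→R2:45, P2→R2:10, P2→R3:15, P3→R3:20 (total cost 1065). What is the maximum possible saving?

165

Current plan cost = 30·7 + 45·12 + 10·11 + 15·11 + 20·2 = 1065.
Optimal plan:
  P1->R1: 30 units
  P1->R2: 10 units
  P1->R3: 35 units
  P2->R2: 25 units
  P3->R2: 20 units
Optimal cost = 900.
Saving = 1065 − 900 = 165.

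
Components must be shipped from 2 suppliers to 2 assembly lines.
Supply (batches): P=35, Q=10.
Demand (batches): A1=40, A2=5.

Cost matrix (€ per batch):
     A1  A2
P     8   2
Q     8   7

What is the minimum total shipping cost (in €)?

330

Optimal allocation:
  P–A1: 30 × €8 = €240
  P–A2: 5 × €2 = €10
  Q–A1: 10 × €8 = €80
Total = 240 + 10 + 80 = €330.
(Supply check: P ships 35; Q ships 10.)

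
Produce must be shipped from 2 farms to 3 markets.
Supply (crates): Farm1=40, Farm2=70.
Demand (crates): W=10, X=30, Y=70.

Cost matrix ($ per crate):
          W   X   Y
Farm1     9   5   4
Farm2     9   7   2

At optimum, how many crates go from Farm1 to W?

Solving gives:
  Farm1→W: 10 × $9 = $90
  Farm1→X: 30 × $5 = $150
  Farm2→Y: 70 × $2 = $140
Total cost = $380.
So Farm1→W carries 10 crates.

10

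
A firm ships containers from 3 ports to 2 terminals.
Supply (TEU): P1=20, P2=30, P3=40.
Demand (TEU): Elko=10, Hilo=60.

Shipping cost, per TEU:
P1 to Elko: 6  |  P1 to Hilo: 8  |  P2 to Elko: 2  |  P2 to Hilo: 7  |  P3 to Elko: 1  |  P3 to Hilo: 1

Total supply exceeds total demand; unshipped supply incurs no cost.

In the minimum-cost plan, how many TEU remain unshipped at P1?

20

An optimal plan:
  P2→Elko: 10 × 2 = 20
  P2→Hilo: 20 × 7 = 140
  P3→Hilo: 40 × 1 = 40
Total cost = 200.
P1 ships 0 of its 20, leaving 20.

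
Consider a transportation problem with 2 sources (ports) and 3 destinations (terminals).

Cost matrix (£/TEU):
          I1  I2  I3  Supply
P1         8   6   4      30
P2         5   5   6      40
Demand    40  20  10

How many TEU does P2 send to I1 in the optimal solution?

Solving gives:
  P1->I2: 20 × £6 = £120
  P1->I3: 10 × £4 = £40
  P2->I1: 40 × £5 = £200
Total cost = £360.
So P2→I1 carries 40 TEU.

40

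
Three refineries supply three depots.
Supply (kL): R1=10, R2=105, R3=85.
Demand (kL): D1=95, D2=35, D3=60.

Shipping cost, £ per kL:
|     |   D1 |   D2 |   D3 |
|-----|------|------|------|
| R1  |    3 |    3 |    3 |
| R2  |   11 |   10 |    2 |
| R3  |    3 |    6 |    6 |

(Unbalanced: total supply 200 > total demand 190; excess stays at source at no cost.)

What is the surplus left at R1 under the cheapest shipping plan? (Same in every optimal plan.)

0

An optimal plan:
  R1→D1: 10 × £3 = £30
  R2→D2: 35 × £10 = £350
  R2→D3: 60 × £2 = £120
  R3→D1: 85 × £3 = £255
Total cost = £755.
R1 ships 10 of its 10, leaving 0.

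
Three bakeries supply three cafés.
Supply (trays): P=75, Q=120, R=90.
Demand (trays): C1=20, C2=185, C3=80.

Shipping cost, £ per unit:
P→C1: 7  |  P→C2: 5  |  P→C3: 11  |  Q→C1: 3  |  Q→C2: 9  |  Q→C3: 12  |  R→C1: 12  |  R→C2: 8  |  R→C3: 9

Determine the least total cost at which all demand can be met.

2135

An optimal shipping plan:
  P→C2: 75 × £5 = £375
  Q→C1: 20 × £3 = £60
  Q→C2: 100 × £9 = £900
  R→C2: 10 × £8 = £80
  R→C3: 80 × £9 = £720
Total = 375 + 60 + 900 + 80 + 720 = £2135.
(Supply check: P ships 75; Q ships 120; R ships 90.)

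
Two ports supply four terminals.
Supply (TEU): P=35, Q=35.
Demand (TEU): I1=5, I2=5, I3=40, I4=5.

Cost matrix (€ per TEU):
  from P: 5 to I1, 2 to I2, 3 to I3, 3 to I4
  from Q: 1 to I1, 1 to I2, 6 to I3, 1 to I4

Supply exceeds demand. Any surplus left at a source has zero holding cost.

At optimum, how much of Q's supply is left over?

Minimum-cost shipments:
  P→I3: 35 × €3 = €105
  Q→I1: 5 × €1 = €5
  Q→I2: 5 × €1 = €5
  Q→I3: 5 × €6 = €30
  Q→I4: 5 × €1 = €5
Total cost = €150.
Q ships 20 of its 35, leaving 15.

15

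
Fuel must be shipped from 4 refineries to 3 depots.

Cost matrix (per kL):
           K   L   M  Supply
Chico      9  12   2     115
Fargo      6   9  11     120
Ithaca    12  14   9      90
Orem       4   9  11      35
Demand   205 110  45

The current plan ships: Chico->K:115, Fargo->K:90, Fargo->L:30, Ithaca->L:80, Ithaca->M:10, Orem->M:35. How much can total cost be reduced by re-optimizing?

Current plan cost = 115·9 + 90·6 + 30·9 + 80·14 + 10·9 + 35·11 = 3440.
Optimal plan:
  Chico to K: 50 × 9 = 450
  Chico to L: 20 × 12 = 240
  Chico to M: 45 × 2 = 90
  Fargo to K: 120 × 6 = 720
  Ithaca to L: 90 × 14 = 1260
  Orem to K: 35 × 4 = 140
Optimal cost = 2900.
Saving = 3440 − 2900 = 540.

540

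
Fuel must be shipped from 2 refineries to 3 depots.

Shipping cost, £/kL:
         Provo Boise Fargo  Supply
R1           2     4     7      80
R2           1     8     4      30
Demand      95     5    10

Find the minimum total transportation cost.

230

One minimum-cost allocation:
  R1 to Provo: 75 × £2 = £150
  R1 to Boise: 5 × £4 = £20
  R2 to Provo: 20 × £1 = £20
  R2 to Fargo: 10 × £4 = £40
Total = 150 + 20 + 20 + 40 = £230.
(Supply check: R1 ships 80; R2 ships 30.)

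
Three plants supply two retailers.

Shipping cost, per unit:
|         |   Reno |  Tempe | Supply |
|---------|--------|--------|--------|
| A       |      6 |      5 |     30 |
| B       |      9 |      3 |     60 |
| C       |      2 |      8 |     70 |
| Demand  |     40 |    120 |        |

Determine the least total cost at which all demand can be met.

A cheapest plan:
  A to Tempe: 30 units
  B to Tempe: 60 units
  C to Reno: 40 units
  C to Tempe: 30 units
Total cost = 650.
(Supply check: A ships 30; B ships 60; C ships 70.)

650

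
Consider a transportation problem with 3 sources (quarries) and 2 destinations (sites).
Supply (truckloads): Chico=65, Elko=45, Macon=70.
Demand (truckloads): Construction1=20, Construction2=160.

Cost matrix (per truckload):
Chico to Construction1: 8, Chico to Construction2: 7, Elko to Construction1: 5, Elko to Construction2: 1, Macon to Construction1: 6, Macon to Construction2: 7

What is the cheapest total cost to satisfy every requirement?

970

Optimal allocation:
  Chico→Construction2: 65 × 7 = 455
  Elko→Construction2: 45 × 1 = 45
  Macon→Construction1: 20 × 6 = 120
  Macon→Construction2: 50 × 7 = 350
Total = 455 + 45 + 120 + 350 = 970.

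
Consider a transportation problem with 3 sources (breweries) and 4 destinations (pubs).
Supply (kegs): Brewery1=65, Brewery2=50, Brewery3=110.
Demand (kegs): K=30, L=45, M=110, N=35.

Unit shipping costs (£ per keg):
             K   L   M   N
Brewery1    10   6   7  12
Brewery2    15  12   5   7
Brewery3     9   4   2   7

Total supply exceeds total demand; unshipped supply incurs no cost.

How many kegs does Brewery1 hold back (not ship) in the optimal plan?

0

Minimum-cost shipments:
  Brewery1->K: 30 kegs
  Brewery1->L: 35 kegs
  Brewery2->M: 10 kegs
  Brewery2->N: 35 kegs
  Brewery3->L: 10 kegs
  Brewery3->M: 100 kegs
Total cost = £1045.
Brewery1 ships 65 of its 65, leaving 0.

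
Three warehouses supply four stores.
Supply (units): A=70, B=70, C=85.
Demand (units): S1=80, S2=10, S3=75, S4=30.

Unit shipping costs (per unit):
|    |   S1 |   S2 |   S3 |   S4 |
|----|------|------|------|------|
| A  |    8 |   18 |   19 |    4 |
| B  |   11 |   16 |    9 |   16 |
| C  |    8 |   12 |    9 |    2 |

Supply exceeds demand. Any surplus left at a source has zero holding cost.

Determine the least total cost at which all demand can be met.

Optimal allocation:
  A→S1: 70 × 8 = 560
  B→S3: 40 × 9 = 360
  C→S1: 10 × 8 = 80
  C→S2: 10 × 12 = 120
  C→S3: 35 × 9 = 315
  C→S4: 30 × 2 = 60
Total = 560 + 360 + 80 + 120 + 315 + 60 = 1495.

1495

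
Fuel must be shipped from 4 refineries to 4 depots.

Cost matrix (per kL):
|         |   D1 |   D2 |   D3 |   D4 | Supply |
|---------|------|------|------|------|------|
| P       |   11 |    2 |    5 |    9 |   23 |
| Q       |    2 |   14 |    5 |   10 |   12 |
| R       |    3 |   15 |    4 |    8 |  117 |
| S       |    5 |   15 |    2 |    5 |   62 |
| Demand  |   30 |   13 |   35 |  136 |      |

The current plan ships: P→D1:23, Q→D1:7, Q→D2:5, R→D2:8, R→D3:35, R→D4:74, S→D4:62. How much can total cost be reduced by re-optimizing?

Current plan cost = 23·11 + 7·2 + 5·14 + 8·15 + 35·4 + 74·8 + 62·5 = 1499.
Optimal plan:
  P->D2: 13 × 2 = 26
  P->D4: 10 × 9 = 90
  Q->D1: 12 × 2 = 24
  R->D1: 18 × 3 = 54
  R->D3: 35 × 4 = 140
  R->D4: 64 × 8 = 512
  S->D4: 62 × 5 = 310
Optimal cost = 1156.
Saving = 1499 − 1156 = 343.

343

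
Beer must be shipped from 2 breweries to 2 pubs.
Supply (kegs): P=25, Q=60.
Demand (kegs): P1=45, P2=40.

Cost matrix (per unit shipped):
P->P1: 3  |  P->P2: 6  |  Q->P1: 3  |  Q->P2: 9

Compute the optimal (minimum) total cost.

420

Optimal allocation:
  P to P2: 25 kegs
  Q to P1: 45 kegs
  Q to P2: 15 kegs
Total cost = 420.
(Supply check: P ships 25; Q ships 60.)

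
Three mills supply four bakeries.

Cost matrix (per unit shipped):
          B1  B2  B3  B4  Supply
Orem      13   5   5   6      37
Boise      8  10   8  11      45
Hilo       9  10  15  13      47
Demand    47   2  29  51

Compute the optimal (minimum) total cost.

1049

Optimal allocation:
  Orem to B4: 37 × 6 = 222
  Boise to B1: 2 × 8 = 16
  Boise to B3: 29 × 8 = 232
  Boise to B4: 14 × 11 = 154
  Hilo to B1: 45 × 9 = 405
  Hilo to B2: 2 × 10 = 20
Total = 222 + 16 + 232 + 154 + 405 + 20 = 1049.
(Supply check: Orem ships 37; Boise ships 45; Hilo ships 47.)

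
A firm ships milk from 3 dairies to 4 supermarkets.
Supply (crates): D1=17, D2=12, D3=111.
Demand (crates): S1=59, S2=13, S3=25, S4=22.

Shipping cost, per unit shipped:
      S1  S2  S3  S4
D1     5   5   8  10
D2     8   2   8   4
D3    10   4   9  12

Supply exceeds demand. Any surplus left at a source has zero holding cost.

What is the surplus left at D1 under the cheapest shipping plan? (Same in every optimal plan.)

An optimal plan:
  D1 to S1: 17 crates
  D2 to S4: 12 crates
  D3 to S1: 42 crates
  D3 to S2: 13 crates
  D3 to S3: 25 crates
  D3 to S4: 10 crates
Total cost = 950.
D1 ships 17 of its 17, leaving 0.

0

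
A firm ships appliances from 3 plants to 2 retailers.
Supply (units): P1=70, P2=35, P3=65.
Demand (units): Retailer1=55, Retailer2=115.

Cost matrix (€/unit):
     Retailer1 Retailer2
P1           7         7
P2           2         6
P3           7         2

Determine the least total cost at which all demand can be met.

690

One minimum-cost allocation:
  P1–Retailer1: 20 × €7 = €140
  P1–Retailer2: 50 × €7 = €350
  P2–Retailer1: 35 × €2 = €70
  P3–Retailer2: 65 × €2 = €130
Total = 140 + 350 + 70 + 130 = €690.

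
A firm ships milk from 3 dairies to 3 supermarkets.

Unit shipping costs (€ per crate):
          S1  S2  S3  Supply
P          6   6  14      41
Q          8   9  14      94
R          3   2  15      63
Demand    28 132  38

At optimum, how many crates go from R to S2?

Optimal shipments:
  P→S2: 41 × €6 = €246
  Q→S1: 28 × €8 = €224
  Q→S2: 28 × €9 = €252
  Q→S3: 38 × €14 = €532
  R→S2: 63 × €2 = €126
Total cost = €1380.
So R→S2 carries 63 crates.

63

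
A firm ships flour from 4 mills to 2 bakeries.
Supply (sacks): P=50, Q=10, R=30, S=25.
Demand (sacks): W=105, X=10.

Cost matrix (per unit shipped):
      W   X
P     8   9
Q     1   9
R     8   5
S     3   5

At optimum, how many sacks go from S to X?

Optimal shipments:
  P to W: 50 × 8 = 400
  Q to W: 10 × 1 = 10
  R to W: 20 × 8 = 160
  R to X: 10 × 5 = 50
  S to W: 25 × 3 = 75
Total cost = 695.
The route S→X is not used.

0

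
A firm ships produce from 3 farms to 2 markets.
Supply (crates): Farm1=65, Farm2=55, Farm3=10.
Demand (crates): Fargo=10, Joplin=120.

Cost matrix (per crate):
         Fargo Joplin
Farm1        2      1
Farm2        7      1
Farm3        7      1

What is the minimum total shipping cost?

A cheapest plan:
  Farm1–Fargo: 10 × 2 = 20
  Farm1–Joplin: 55 × 1 = 55
  Farm2–Joplin: 55 × 1 = 55
  Farm3–Joplin: 10 × 1 = 10
Total = 20 + 55 + 55 + 10 = 140.
(Supply check: Farm1 ships 65; Farm2 ships 55; Farm3 ships 10.)

140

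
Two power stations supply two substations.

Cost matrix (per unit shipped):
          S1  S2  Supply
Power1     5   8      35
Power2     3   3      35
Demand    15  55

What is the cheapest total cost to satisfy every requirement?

An optimal shipping plan:
  Power1→S1: 15 × 5 = 75
  Power1→S2: 20 × 8 = 160
  Power2→S2: 35 × 3 = 105
Total = 75 + 160 + 105 = 340.
(Supply check: Power1 ships 35; Power2 ships 35.)

340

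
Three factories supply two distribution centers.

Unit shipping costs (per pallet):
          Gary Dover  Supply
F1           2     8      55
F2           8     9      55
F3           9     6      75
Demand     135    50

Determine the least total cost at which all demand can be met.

A cheapest plan:
  F1->Gary: 55 pallets
  F2->Gary: 55 pallets
  F3->Gary: 25 pallets
  F3->Dover: 50 pallets
Total cost = 1075.
(Supply check: F1 ships 55; F2 ships 55; F3 ships 75.)

1075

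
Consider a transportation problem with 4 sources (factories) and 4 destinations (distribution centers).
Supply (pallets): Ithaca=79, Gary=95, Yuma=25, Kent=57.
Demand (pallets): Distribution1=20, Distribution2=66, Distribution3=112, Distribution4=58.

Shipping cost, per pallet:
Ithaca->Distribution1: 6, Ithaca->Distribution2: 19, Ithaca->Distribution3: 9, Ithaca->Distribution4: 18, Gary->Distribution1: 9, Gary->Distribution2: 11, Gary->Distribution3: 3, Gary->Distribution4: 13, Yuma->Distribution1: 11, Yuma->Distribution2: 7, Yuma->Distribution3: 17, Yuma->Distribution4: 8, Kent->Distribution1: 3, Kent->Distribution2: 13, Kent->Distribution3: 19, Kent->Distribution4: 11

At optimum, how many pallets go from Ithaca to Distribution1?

20

Solving gives:
  Ithaca to Distribution1: 20 × 6 = 120
  Ithaca to Distribution3: 58 × 9 = 522
  Ithaca to Distribution4: 1 × 18 = 18
  Gary to Distribution2: 41 × 11 = 451
  Gary to Distribution3: 54 × 3 = 162
  Yuma to Distribution2: 25 × 7 = 175
  Kent to Distribution4: 57 × 11 = 627
Total cost = 2075.
So Ithaca→Distribution1 carries 20 pallets.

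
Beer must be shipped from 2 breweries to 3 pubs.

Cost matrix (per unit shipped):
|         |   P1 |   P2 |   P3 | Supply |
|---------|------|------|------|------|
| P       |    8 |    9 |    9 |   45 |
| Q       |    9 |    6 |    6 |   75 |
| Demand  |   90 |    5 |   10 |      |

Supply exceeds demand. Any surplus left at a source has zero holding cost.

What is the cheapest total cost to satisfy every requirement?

855

One minimum-cost allocation:
  P to P1: 45 × 8 = 360
  Q to P1: 45 × 9 = 405
  Q to P2: 5 × 6 = 30
  Q to P3: 10 × 6 = 60
Total = 360 + 405 + 30 + 60 = 855.
(Supply check: P ships 45; Q ships 60.)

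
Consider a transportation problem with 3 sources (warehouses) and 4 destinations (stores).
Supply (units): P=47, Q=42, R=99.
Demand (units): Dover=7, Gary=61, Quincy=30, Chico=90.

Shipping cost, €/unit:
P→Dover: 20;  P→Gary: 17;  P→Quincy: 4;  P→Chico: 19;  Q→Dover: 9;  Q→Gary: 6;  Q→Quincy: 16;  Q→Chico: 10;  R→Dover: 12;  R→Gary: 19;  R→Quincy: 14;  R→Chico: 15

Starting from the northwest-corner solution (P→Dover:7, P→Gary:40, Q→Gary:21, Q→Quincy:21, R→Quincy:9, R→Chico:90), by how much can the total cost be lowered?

Current plan cost = 7·20 + 40·17 + 21·6 + 21·16 + 9·14 + 90·15 = €2758.
Optimal plan:
  P→Gary: 17 × €17 = €289
  P→Quincy: 30 × €4 = €120
  Q→Gary: 42 × €6 = €252
  R→Dover: 7 × €12 = €84
  R→Gary: 2 × €19 = €38
  R→Chico: 90 × €15 = €1350
Optimal cost = €2133.
Saving = 2758 − 2133 = €625.

625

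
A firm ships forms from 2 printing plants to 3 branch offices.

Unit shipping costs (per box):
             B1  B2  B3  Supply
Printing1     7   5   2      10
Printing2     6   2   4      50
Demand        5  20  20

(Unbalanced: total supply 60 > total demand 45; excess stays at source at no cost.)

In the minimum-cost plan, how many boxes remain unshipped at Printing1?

0

Minimum-cost shipments:
  Printing1 to B3: 10 boxes
  Printing2 to B1: 5 boxes
  Printing2 to B2: 20 boxes
  Printing2 to B3: 10 boxes
Total cost = 130.
Printing1 ships 10 of its 10, leaving 0.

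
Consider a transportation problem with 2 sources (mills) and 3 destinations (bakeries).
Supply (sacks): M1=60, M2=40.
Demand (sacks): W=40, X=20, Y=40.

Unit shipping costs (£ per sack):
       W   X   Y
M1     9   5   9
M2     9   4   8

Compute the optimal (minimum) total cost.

An optimal shipping plan:
  M1 to W: 40 × £9 = £360
  M1 to X: 20 × £5 = £100
  M2 to Y: 40 × £8 = £320
Total = 360 + 100 + 320 = £780.

780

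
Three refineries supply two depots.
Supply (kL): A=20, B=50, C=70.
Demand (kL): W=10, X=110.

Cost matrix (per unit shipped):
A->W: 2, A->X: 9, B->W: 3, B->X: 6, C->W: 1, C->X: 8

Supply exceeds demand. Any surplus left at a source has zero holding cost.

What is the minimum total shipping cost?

An optimal shipping plan:
  B–X: 50 × 6 = 300
  C–W: 10 × 1 = 10
  C–X: 60 × 8 = 480
Total = 300 + 10 + 480 = 790.

790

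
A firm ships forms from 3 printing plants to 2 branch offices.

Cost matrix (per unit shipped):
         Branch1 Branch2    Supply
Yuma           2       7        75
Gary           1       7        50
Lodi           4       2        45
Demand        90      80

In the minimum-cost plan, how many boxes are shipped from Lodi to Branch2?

The minimum-cost plan:
  Yuma to Branch1: 40 × 2 = 80
  Yuma to Branch2: 35 × 7 = 245
  Gary to Branch1: 50 × 1 = 50
  Lodi to Branch2: 45 × 2 = 90
Total cost = 465.
So Lodi→Branch2 carries 45 boxes.

45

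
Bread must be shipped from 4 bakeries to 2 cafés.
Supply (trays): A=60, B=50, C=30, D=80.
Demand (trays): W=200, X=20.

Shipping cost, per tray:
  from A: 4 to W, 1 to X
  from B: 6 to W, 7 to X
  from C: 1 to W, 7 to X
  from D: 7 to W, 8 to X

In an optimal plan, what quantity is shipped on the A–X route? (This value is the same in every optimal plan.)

20

Optimal shipments:
  A–W: 40 × 4 = 160
  A–X: 20 × 1 = 20
  B–W: 50 × 6 = 300
  C–W: 30 × 1 = 30
  D–W: 80 × 7 = 560
Total cost = 1070.
So A→X carries 20 trays.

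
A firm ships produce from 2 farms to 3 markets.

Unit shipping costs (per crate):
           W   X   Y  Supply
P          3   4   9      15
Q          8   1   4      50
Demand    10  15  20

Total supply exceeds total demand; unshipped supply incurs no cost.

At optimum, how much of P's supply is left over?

Minimum-cost shipments:
  P to W: 10 crates
  Q to X: 15 crates
  Q to Y: 20 crates
Total cost = 125.
P ships 10 of its 15, leaving 5.

5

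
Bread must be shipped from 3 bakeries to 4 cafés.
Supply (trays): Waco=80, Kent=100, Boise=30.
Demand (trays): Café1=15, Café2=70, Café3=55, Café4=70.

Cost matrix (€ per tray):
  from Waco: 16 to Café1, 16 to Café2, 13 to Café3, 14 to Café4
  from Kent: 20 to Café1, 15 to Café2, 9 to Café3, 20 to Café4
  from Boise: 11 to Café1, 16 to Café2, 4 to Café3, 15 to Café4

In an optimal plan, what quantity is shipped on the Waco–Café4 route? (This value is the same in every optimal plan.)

Solving gives:
  Waco→Café1: 10 × €16 = €160
  Waco→Café4: 70 × €14 = €980
  Kent→Café2: 70 × €15 = €1050
  Kent→Café3: 30 × €9 = €270
  Boise→Café1: 5 × €11 = €55
  Boise→Café3: 25 × €4 = €100
Total cost = €2615.
So Waco→Café4 carries 70 trays.

70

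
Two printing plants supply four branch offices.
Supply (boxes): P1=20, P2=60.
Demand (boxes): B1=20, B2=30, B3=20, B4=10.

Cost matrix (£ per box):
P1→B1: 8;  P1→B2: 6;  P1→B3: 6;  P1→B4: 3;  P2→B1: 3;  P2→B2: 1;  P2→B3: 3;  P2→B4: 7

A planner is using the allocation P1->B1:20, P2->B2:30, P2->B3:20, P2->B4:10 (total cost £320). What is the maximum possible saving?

110

Current plan cost = 20·8 + 30·1 + 20·3 + 10·7 = £320.
Optimal plan:
  P1–B3: 10 boxes
  P1–B4: 10 boxes
  P2–B1: 20 boxes
  P2–B2: 30 boxes
  P2–B3: 10 boxes
Optimal cost = £210.
Saving = 320 − 210 = £110.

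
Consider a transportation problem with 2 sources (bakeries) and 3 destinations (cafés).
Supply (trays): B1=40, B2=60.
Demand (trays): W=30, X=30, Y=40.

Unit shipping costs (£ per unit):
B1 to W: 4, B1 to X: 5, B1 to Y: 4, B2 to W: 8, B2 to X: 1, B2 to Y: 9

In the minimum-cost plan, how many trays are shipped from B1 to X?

Solving gives:
  B1 to Y: 40 trays
  B2 to W: 30 trays
  B2 to X: 30 trays
Total cost = £430.
The route B1→X is not used.

0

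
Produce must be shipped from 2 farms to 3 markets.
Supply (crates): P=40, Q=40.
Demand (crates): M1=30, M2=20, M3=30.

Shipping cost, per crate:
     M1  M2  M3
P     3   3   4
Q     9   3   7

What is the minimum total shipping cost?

330

Optimal allocation:
  P->M1: 30 × 3 = 90
  P->M3: 10 × 4 = 40
  Q->M2: 20 × 3 = 60
  Q->M3: 20 × 7 = 140
Total = 90 + 40 + 60 + 140 = 330.
(Supply check: P ships 40; Q ships 40.)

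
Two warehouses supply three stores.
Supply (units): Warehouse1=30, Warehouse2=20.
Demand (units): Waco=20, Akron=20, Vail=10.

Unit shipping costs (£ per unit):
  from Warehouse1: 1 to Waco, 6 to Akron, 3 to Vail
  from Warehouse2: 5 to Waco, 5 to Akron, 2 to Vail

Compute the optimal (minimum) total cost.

An optimal shipping plan:
  Warehouse1->Waco: 20 units
  Warehouse1->Akron: 10 units
  Warehouse2->Akron: 10 units
  Warehouse2->Vail: 10 units
Total cost = £150.

150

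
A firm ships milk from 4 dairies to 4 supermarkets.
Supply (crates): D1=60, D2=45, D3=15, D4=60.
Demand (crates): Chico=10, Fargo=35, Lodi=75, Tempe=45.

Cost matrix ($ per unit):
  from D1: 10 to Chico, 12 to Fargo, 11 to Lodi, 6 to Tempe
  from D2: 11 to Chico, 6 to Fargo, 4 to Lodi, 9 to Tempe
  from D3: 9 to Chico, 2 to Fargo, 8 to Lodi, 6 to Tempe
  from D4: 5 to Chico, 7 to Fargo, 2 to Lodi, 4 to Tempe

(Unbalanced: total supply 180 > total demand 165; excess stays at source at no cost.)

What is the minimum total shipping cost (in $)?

Optimal allocation:
  D1 to Tempe: 45 × $6 = $270
  D2 to Fargo: 20 × $6 = $120
  D2 to Lodi: 25 × $4 = $100
  D3 to Fargo: 15 × $2 = $30
  D4 to Chico: 10 × $5 = $50
  D4 to Lodi: 50 × $2 = $100
Total = 270 + 120 + 100 + 30 + 50 + 100 = $670.
(Supply check: D1 ships 45; D2 ships 45; D3 ships 15; D4 ships 60.)

670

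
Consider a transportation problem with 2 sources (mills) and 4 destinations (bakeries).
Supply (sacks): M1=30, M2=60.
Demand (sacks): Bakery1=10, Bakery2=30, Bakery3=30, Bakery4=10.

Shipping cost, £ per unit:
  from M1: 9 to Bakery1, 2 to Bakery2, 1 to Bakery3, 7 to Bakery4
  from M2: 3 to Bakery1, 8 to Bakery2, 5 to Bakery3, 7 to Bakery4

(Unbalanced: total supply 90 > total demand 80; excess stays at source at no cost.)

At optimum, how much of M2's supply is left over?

10

Minimum-cost shipments:
  M1->Bakery2: 30 sacks
  M2->Bakery1: 10 sacks
  M2->Bakery3: 30 sacks
  M2->Bakery4: 10 sacks
Total cost = £310.
M2 ships 50 of its 60, leaving 10.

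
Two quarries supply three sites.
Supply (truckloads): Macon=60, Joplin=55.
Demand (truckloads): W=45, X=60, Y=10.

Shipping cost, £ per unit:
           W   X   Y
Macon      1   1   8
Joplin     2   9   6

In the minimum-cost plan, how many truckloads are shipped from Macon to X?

Optimal shipments:
  Macon->X: 60 × £1 = £60
  Joplin->W: 45 × £2 = £90
  Joplin->Y: 10 × £6 = £60
Total cost = £210.
So Macon→X carries 60 truckloads.

60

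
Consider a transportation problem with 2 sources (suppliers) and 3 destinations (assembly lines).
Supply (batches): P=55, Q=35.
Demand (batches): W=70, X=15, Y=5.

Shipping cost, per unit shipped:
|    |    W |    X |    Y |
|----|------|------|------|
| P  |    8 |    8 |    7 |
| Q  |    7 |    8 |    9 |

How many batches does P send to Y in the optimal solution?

Optimal shipments:
  P->W: 35 × 8 = 280
  P->X: 15 × 8 = 120
  P->Y: 5 × 7 = 35
  Q->W: 35 × 7 = 245
Total cost = 680.
So P→Y carries 5 batches.

5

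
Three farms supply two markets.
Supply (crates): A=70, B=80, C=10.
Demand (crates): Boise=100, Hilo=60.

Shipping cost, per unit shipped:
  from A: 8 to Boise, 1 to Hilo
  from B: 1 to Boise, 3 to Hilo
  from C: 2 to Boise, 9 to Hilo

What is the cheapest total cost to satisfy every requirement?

240

One minimum-cost allocation:
  A–Boise: 10 × 8 = 80
  A–Hilo: 60 × 1 = 60
  B–Boise: 80 × 1 = 80
  C–Boise: 10 × 2 = 20
Total = 80 + 60 + 80 + 20 = 240.
(Supply check: A ships 70; B ships 80; C ships 10.)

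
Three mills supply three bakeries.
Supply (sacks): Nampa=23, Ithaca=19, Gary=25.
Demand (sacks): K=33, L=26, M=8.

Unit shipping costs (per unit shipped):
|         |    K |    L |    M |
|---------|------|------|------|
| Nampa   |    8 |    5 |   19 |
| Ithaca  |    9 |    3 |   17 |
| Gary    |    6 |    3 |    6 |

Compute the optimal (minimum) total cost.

One minimum-cost allocation:
  Nampa→K: 16 × 8 = 128
  Nampa→L: 7 × 5 = 35
  Ithaca→L: 19 × 3 = 57
  Gary→K: 17 × 6 = 102
  Gary→M: 8 × 6 = 48
Total = 128 + 35 + 57 + 102 + 48 = 370.

370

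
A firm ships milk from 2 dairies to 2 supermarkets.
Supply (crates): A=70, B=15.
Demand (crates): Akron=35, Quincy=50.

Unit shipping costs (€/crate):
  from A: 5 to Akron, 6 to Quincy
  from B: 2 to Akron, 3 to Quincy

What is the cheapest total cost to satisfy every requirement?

An optimal shipping plan:
  A–Akron: 20 × €5 = €100
  A–Quincy: 50 × €6 = €300
  B–Akron: 15 × €2 = €30
Total = 100 + 300 + 30 = €430.
(Supply check: A ships 70; B ships 15.)

430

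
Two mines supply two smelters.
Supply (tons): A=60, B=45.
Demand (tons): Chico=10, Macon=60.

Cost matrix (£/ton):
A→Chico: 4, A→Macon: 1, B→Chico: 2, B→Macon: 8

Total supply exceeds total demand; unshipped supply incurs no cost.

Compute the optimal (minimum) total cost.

One minimum-cost allocation:
  A to Macon: 60 × £1 = £60
  B to Chico: 10 × £2 = £20
Total = 60 + 20 = £80.

80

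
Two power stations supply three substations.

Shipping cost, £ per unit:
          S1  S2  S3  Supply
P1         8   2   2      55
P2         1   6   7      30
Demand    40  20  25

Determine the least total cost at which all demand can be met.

One minimum-cost allocation:
  P1 to S1: 10 × £8 = £80
  P1 to S2: 20 × £2 = £40
  P1 to S3: 25 × £2 = £50
  P2 to S1: 30 × £1 = £30
Total = 80 + 40 + 50 + 30 = £200.

200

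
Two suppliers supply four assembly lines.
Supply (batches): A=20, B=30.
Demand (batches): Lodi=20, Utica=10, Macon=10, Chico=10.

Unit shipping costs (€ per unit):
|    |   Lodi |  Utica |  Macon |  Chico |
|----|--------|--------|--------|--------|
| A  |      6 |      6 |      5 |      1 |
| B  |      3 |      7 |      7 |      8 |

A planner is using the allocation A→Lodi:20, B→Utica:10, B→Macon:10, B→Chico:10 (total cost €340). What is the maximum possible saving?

150

Current plan cost = 20·6 + 10·7 + 10·7 + 10·8 = €340.
Optimal plan:
  A→Macon: 10 × €5 = €50
  A→Chico: 10 × €1 = €10
  B→Lodi: 20 × €3 = €60
  B→Utica: 10 × €7 = €70
Optimal cost = €190.
Saving = 340 − 190 = €150.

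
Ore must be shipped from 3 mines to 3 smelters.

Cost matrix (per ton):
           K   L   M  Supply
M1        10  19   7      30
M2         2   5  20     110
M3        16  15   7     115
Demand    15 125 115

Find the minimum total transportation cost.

1730

One minimum-cost allocation:
  M1→K: 15 × 10 = 150
  M1→M: 15 × 7 = 105
  M2→L: 110 × 5 = 550
  M3→L: 15 × 15 = 225
  M3→M: 100 × 7 = 700
Total = 150 + 105 + 550 + 225 + 700 = 1730.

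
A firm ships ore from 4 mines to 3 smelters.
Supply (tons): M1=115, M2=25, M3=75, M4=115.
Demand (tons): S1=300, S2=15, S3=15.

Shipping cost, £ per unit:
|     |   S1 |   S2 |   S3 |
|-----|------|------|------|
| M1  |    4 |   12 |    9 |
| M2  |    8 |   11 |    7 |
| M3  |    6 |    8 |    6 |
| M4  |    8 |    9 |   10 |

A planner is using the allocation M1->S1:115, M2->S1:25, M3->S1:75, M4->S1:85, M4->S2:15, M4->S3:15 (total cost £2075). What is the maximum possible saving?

Current plan cost = 115·4 + 25·8 + 75·6 + 85·8 + 15·9 + 15·10 = £2075.
Optimal plan:
  M1->S1: 115 × £4 = £460
  M2->S1: 10 × £8 = £80
  M2->S3: 15 × £7 = £105
  M3->S1: 75 × £6 = £450
  M4->S1: 100 × £8 = £800
  M4->S2: 15 × £9 = £135
Optimal cost = £2030.
Saving = 2075 − 2030 = £45.

45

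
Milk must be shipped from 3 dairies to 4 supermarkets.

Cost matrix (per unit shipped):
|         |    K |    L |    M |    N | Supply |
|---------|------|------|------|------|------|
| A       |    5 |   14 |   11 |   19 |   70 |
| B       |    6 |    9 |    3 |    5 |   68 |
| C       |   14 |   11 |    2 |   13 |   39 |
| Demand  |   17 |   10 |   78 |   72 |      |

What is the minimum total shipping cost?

1148

An optimal shipping plan:
  A→K: 17 × 5 = 85
  A→L: 10 × 14 = 140
  A→M: 39 × 11 = 429
  A→N: 4 × 19 = 76
  B→N: 68 × 5 = 340
  C→M: 39 × 2 = 78
Total = 85 + 140 + 429 + 76 + 340 + 78 = 1148.
(Supply check: A ships 70; B ships 68; C ships 39.)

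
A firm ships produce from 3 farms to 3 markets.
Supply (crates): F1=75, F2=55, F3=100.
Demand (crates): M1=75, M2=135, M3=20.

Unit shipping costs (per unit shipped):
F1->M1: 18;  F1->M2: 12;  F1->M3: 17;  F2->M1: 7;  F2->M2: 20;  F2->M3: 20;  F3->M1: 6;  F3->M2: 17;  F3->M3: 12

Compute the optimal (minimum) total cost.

2665

A cheapest plan:
  F1→M2: 75 × 12 = 900
  F2→M1: 55 × 7 = 385
  F3→M1: 20 × 6 = 120
  F3→M2: 60 × 17 = 1020
  F3→M3: 20 × 12 = 240
Total = 900 + 385 + 120 + 1020 + 240 = 2665.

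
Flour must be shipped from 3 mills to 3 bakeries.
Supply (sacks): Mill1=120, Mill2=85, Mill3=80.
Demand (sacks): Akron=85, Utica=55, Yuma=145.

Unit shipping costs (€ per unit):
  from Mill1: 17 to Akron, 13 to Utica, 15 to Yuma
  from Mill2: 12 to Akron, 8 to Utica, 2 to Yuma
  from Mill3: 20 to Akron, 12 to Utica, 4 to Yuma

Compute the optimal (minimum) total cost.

A cheapest plan:
  Mill1–Akron: 65 × €17 = €1105
  Mill1–Utica: 55 × €13 = €715
  Mill2–Akron: 20 × €12 = €240
  Mill2–Yuma: 65 × €2 = €130
  Mill3–Yuma: 80 × €4 = €320
Total = 1105 + 715 + 240 + 130 + 320 = €2510.
(Supply check: Mill1 ships 120; Mill2 ships 85; Mill3 ships 80.)

2510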